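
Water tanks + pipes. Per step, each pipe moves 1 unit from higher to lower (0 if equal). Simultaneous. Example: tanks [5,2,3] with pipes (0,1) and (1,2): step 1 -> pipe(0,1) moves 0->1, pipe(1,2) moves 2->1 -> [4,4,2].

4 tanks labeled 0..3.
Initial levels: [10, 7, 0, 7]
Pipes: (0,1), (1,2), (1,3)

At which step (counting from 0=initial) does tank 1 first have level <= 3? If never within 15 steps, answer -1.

Answer: -1

Derivation:
Step 1: flows [0->1,1->2,1=3] -> levels [9 7 1 7]
Step 2: flows [0->1,1->2,1=3] -> levels [8 7 2 7]
Step 3: flows [0->1,1->2,1=3] -> levels [7 7 3 7]
Step 4: flows [0=1,1->2,1=3] -> levels [7 6 4 7]
Step 5: flows [0->1,1->2,3->1] -> levels [6 7 5 6]
Step 6: flows [1->0,1->2,1->3] -> levels [7 4 6 7]
Step 7: flows [0->1,2->1,3->1] -> levels [6 7 5 6]
  -> period-2 cycle (repeats step 5); tank 1 never drops to <=3
Tank 1 never reaches <=3 within 15 steps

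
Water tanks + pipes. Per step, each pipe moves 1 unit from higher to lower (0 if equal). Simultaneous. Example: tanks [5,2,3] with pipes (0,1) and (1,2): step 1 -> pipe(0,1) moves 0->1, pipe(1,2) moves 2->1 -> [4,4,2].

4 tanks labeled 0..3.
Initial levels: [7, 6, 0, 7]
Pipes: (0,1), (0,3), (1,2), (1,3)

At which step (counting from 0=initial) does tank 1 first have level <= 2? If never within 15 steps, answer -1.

Answer: -1

Derivation:
Step 1: flows [0->1,0=3,1->2,3->1] -> levels [6 7 1 6]
Step 2: flows [1->0,0=3,1->2,1->3] -> levels [7 4 2 7]
Step 3: flows [0->1,0=3,1->2,3->1] -> levels [6 5 3 6]
Step 4: flows [0->1,0=3,1->2,3->1] -> levels [5 6 4 5]
Step 5: flows [1->0,0=3,1->2,1->3] -> levels [6 3 5 6]
Step 6: flows [0->1,0=3,2->1,3->1] -> levels [5 6 4 5]
  -> period-2 cycle (repeats step 4); tank 1 never drops to <=2
Tank 1 never reaches <=2 within 15 steps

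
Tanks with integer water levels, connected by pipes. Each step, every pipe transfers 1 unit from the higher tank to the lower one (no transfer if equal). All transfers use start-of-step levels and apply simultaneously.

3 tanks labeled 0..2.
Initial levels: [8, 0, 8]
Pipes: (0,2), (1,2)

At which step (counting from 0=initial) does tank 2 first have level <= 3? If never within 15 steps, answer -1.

Answer: -1

Derivation:
Step 1: flows [0=2,2->1] -> levels [8 1 7]
Step 2: flows [0->2,2->1] -> levels [7 2 7]
Step 3: flows [0=2,2->1] -> levels [7 3 6]
Step 4: flows [0->2,2->1] -> levels [6 4 6]
Step 5: flows [0=2,2->1] -> levels [6 5 5]
Step 6: flows [0->2,1=2] -> levels [5 5 6]
Step 7: flows [2->0,2->1] -> levels [6 6 4]
Step 8: flows [0->2,1->2] -> levels [5 5 6]
  -> period-2 cycle (repeats step 6); tank 2 never drops to <=3
Tank 2 never reaches <=3 within 15 steps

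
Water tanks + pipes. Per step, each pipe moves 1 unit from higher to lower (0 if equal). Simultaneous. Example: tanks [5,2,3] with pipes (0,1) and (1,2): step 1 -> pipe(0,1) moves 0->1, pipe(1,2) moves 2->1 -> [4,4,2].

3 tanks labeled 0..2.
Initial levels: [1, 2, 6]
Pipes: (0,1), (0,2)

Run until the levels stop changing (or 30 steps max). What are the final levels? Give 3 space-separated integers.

Answer: 3 3 3

Derivation:
Step 1: flows [1->0,2->0] -> levels [3 1 5]
Step 2: flows [0->1,2->0] -> levels [3 2 4]
Step 3: flows [0->1,2->0] -> levels [3 3 3]
Step 4: flows [0=1,0=2] -> levels [3 3 3]
  -> stable (no change)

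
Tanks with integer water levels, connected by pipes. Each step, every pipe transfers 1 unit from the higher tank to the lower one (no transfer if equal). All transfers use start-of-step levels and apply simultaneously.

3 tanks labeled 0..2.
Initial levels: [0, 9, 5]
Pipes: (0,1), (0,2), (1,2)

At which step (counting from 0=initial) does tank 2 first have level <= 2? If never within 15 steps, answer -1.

Answer: -1

Derivation:
Step 1: flows [1->0,2->0,1->2] -> levels [2 7 5]
Step 2: flows [1->0,2->0,1->2] -> levels [4 5 5]
Step 3: flows [1->0,2->0,1=2] -> levels [6 4 4]
Step 4: flows [0->1,0->2,1=2] -> levels [4 5 5]
  -> period-2 cycle (repeats step 2); tank 2 never drops to <=2
Tank 2 never reaches <=2 within 15 steps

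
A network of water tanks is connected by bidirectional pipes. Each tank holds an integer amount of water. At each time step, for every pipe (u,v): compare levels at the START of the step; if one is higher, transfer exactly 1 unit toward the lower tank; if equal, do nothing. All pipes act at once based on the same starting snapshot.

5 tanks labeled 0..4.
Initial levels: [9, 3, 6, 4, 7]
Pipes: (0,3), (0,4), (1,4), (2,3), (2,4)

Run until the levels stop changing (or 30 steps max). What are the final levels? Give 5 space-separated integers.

Step 1: flows [0->3,0->4,4->1,2->3,4->2] -> levels [7 4 6 6 6]
Step 2: flows [0->3,0->4,4->1,2=3,2=4] -> levels [5 5 6 7 6]
Step 3: flows [3->0,4->0,4->1,3->2,2=4] -> levels [7 6 7 5 4]
Step 4: flows [0->3,0->4,1->4,2->3,2->4] -> levels [5 5 5 7 7]
Step 5: flows [3->0,4->0,4->1,3->2,4->2] -> levels [7 6 7 5 4]
  -> period-2 cycle: step 5 state = step 3 state; never stabilizes
  -> state at step 30: (30-3) mod 2 = 1, same as step 4 -> [5 5 5 7 7]

Answer: 5 5 5 7 7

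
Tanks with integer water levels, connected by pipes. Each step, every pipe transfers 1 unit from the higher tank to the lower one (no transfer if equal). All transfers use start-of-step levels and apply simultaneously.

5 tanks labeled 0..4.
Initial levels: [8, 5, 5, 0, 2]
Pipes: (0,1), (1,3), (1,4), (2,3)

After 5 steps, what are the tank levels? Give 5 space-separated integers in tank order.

Step 1: flows [0->1,1->3,1->4,2->3] -> levels [7 4 4 2 3]
Step 2: flows [0->1,1->3,1->4,2->3] -> levels [6 3 3 4 4]
Step 3: flows [0->1,3->1,4->1,3->2] -> levels [5 6 4 2 3]
Step 4: flows [1->0,1->3,1->4,2->3] -> levels [6 3 3 4 4]
  -> period-2 cycle: step 4 state = step 2 state
  -> state at step 5: (5-2) mod 2 = 1, same as step 3 -> [5 6 4 2 3]

Answer: 5 6 4 2 3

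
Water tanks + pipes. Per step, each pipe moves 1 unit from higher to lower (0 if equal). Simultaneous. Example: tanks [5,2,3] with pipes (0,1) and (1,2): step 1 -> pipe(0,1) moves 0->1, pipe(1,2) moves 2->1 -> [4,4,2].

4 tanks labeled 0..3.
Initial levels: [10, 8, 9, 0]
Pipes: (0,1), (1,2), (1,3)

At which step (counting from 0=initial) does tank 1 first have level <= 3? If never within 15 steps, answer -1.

Step 1: flows [0->1,2->1,1->3] -> levels [9 9 8 1]
Step 2: flows [0=1,1->2,1->3] -> levels [9 7 9 2]
Step 3: flows [0->1,2->1,1->3] -> levels [8 8 8 3]
Step 4: flows [0=1,1=2,1->3] -> levels [8 7 8 4]
Step 5: flows [0->1,2->1,1->3] -> levels [7 8 7 5]
Step 6: flows [1->0,1->2,1->3] -> levels [8 5 8 6]
Step 7: flows [0->1,2->1,3->1] -> levels [7 8 7 5]
  -> period-2 cycle (repeats step 5); tank 1 never drops to <=3
Tank 1 never reaches <=3 within 15 steps

Answer: -1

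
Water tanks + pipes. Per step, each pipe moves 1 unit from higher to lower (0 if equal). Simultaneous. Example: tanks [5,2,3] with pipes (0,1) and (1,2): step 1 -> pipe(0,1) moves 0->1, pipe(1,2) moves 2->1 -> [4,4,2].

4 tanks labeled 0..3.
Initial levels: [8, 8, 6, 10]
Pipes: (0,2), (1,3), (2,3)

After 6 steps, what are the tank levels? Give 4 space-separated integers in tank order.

Step 1: flows [0->2,3->1,3->2] -> levels [7 9 8 8]
Step 2: flows [2->0,1->3,2=3] -> levels [8 8 7 9]
Step 3: flows [0->2,3->1,3->2] -> levels [7 9 9 7]
Step 4: flows [2->0,1->3,2->3] -> levels [8 8 7 9]
  -> period-2 cycle: step 4 state = step 2 state
  -> state at step 6: (6-2) mod 2 = 0, same as step 2 -> [8 8 7 9]

Answer: 8 8 7 9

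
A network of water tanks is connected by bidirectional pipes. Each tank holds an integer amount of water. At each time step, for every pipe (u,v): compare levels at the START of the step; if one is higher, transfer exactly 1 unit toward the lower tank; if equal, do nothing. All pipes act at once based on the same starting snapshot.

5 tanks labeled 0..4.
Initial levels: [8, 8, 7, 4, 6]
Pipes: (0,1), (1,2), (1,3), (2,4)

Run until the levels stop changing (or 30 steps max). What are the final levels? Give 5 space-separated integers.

Step 1: flows [0=1,1->2,1->3,2->4] -> levels [8 6 7 5 7]
Step 2: flows [0->1,2->1,1->3,2=4] -> levels [7 7 6 6 7]
Step 3: flows [0=1,1->2,1->3,4->2] -> levels [7 5 8 7 6]
Step 4: flows [0->1,2->1,3->1,2->4] -> levels [6 8 6 6 7]
Step 5: flows [1->0,1->2,1->3,4->2] -> levels [7 5 8 7 6]
  -> period-2 cycle: step 5 state = step 3 state; never stabilizes
  -> state at step 30: (30-3) mod 2 = 1, same as step 4 -> [6 8 6 6 7]

Answer: 6 8 6 6 7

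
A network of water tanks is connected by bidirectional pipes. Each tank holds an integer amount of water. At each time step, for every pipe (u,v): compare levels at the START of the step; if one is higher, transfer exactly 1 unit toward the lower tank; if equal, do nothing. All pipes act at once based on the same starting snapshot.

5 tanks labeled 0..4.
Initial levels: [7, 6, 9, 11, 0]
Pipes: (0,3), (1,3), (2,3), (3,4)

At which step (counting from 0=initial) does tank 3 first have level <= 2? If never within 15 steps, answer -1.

Step 1: flows [3->0,3->1,3->2,3->4] -> levels [8 7 10 7 1]
Step 2: flows [0->3,1=3,2->3,3->4] -> levels [7 7 9 8 2]
Step 3: flows [3->0,3->1,2->3,3->4] -> levels [8 8 8 6 3]
Step 4: flows [0->3,1->3,2->3,3->4] -> levels [7 7 7 8 4]
Step 5: flows [3->0,3->1,3->2,3->4] -> levels [8 8 8 4 5]
Step 6: flows [0->3,1->3,2->3,4->3] -> levels [7 7 7 8 4]
  -> period-2 cycle (repeats step 4); tank 3 never drops to <=2
Tank 3 never reaches <=2 within 15 steps

Answer: -1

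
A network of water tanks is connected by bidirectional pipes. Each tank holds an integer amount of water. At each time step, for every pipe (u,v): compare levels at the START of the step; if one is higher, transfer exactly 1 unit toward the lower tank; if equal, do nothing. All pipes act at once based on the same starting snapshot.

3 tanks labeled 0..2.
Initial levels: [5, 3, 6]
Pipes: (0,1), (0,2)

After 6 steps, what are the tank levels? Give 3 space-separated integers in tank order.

Step 1: flows [0->1,2->0] -> levels [5 4 5]
Step 2: flows [0->1,0=2] -> levels [4 5 5]
Step 3: flows [1->0,2->0] -> levels [6 4 4]
Step 4: flows [0->1,0->2] -> levels [4 5 5]
  -> period-2 cycle: step 4 state = step 2 state
  -> state at step 6: (6-2) mod 2 = 0, same as step 2 -> [4 5 5]

Answer: 4 5 5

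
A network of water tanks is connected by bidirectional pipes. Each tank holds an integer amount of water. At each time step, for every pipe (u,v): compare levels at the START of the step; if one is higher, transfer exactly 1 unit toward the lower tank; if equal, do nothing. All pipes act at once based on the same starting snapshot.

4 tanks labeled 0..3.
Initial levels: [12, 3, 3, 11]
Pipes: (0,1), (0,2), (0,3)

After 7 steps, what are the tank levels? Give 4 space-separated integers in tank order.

Answer: 9 6 6 8

Derivation:
Step 1: flows [0->1,0->2,0->3] -> levels [9 4 4 12]
Step 2: flows [0->1,0->2,3->0] -> levels [8 5 5 11]
Step 3: flows [0->1,0->2,3->0] -> levels [7 6 6 10]
Step 4: flows [0->1,0->2,3->0] -> levels [6 7 7 9]
Step 5: flows [1->0,2->0,3->0] -> levels [9 6 6 8]
Step 6: flows [0->1,0->2,0->3] -> levels [6 7 7 9]
  -> period-2 cycle: step 6 state = step 4 state
  -> state at step 7: (7-4) mod 2 = 1, same as step 5 -> [9 6 6 8]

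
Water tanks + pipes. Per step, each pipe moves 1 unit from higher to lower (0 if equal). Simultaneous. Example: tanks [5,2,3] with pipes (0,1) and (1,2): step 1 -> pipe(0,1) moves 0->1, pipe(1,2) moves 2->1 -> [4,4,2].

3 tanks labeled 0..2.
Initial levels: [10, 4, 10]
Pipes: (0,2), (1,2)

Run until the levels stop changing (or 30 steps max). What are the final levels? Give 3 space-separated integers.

Answer: 8 8 8

Derivation:
Step 1: flows [0=2,2->1] -> levels [10 5 9]
Step 2: flows [0->2,2->1] -> levels [9 6 9]
Step 3: flows [0=2,2->1] -> levels [9 7 8]
Step 4: flows [0->2,2->1] -> levels [8 8 8]
Step 5: flows [0=2,1=2] -> levels [8 8 8]
  -> stable (no change)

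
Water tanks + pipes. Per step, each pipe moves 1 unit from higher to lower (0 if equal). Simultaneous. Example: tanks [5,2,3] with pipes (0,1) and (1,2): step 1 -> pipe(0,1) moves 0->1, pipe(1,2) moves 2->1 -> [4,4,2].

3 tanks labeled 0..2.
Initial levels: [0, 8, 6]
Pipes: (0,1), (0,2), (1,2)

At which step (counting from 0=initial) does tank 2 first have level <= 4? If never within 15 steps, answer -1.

Answer: 3

Derivation:
Step 1: flows [1->0,2->0,1->2] -> levels [2 6 6]
Step 2: flows [1->0,2->0,1=2] -> levels [4 5 5]
Step 3: flows [1->0,2->0,1=2] -> levels [6 4 4]
Tank 2 first reaches <=4 at step 3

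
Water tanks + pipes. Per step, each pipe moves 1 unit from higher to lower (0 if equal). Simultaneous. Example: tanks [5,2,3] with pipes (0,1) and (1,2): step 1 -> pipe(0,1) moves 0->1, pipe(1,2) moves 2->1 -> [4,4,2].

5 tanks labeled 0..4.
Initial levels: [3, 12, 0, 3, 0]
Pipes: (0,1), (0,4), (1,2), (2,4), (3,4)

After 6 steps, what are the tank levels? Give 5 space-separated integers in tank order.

Answer: 5 4 5 3 1

Derivation:
Step 1: flows [1->0,0->4,1->2,2=4,3->4] -> levels [3 10 1 2 2]
Step 2: flows [1->0,0->4,1->2,4->2,3=4] -> levels [3 8 3 2 2]
Step 3: flows [1->0,0->4,1->2,2->4,3=4] -> levels [3 6 3 2 4]
Step 4: flows [1->0,4->0,1->2,4->2,4->3] -> levels [5 4 5 3 1]
Step 5: flows [0->1,0->4,2->1,2->4,3->4] -> levels [3 6 3 2 4]
  -> period-2 cycle: step 5 state = step 3 state
  -> state at step 6: (6-3) mod 2 = 1, same as step 4 -> [5 4 5 3 1]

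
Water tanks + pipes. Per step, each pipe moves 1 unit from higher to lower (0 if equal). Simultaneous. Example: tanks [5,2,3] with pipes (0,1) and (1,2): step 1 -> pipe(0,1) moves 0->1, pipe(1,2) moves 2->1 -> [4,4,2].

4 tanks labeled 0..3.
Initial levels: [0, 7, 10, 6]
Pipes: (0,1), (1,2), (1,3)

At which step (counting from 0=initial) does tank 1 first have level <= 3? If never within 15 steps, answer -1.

Step 1: flows [1->0,2->1,1->3] -> levels [1 6 9 7]
Step 2: flows [1->0,2->1,3->1] -> levels [2 7 8 6]
Step 3: flows [1->0,2->1,1->3] -> levels [3 6 7 7]
Step 4: flows [1->0,2->1,3->1] -> levels [4 7 6 6]
Step 5: flows [1->0,1->2,1->3] -> levels [5 4 7 7]
Step 6: flows [0->1,2->1,3->1] -> levels [4 7 6 6]
  -> period-2 cycle (repeats step 4); tank 1 never drops to <=3
Tank 1 never reaches <=3 within 15 steps

Answer: -1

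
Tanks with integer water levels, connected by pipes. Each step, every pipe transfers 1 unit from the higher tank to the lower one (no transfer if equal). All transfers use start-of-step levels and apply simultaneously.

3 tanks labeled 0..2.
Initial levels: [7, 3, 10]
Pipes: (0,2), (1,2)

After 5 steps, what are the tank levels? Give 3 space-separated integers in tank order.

Answer: 6 6 8

Derivation:
Step 1: flows [2->0,2->1] -> levels [8 4 8]
Step 2: flows [0=2,2->1] -> levels [8 5 7]
Step 3: flows [0->2,2->1] -> levels [7 6 7]
Step 4: flows [0=2,2->1] -> levels [7 7 6]
Step 5: flows [0->2,1->2] -> levels [6 6 8]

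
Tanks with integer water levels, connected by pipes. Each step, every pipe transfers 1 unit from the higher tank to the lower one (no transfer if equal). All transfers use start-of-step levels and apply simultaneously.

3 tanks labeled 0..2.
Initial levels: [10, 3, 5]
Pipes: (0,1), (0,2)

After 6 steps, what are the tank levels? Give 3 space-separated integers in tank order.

Step 1: flows [0->1,0->2] -> levels [8 4 6]
Step 2: flows [0->1,0->2] -> levels [6 5 7]
Step 3: flows [0->1,2->0] -> levels [6 6 6]
Step 4: flows [0=1,0=2] -> levels [6 6 6]
  -> stable; steps 5..6 unchanged -> [6 6 6]

Answer: 6 6 6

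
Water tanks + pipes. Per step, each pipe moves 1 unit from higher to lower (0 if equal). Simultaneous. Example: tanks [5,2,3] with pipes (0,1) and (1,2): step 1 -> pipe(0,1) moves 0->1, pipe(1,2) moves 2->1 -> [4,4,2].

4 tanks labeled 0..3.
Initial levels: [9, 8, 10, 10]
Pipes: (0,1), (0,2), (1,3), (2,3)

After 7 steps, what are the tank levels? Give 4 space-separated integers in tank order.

Step 1: flows [0->1,2->0,3->1,2=3] -> levels [9 10 9 9]
Step 2: flows [1->0,0=2,1->3,2=3] -> levels [10 8 9 10]
Step 3: flows [0->1,0->2,3->1,3->2] -> levels [8 10 11 8]
Step 4: flows [1->0,2->0,1->3,2->3] -> levels [10 8 9 10]
  -> period-2 cycle: step 4 state = step 2 state
  -> state at step 7: (7-2) mod 2 = 1, same as step 3 -> [8 10 11 8]

Answer: 8 10 11 8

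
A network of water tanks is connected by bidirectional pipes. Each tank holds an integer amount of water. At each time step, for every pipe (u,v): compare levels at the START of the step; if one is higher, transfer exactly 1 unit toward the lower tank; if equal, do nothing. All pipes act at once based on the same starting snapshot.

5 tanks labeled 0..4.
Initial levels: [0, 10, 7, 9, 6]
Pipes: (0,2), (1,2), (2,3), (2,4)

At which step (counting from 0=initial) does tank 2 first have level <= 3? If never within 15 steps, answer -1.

Step 1: flows [2->0,1->2,3->2,2->4] -> levels [1 9 7 8 7]
Step 2: flows [2->0,1->2,3->2,2=4] -> levels [2 8 8 7 7]
Step 3: flows [2->0,1=2,2->3,2->4] -> levels [3 8 5 8 8]
Step 4: flows [2->0,1->2,3->2,4->2] -> levels [4 7 7 7 7]
Step 5: flows [2->0,1=2,2=3,2=4] -> levels [5 7 6 7 7]
Step 6: flows [2->0,1->2,3->2,4->2] -> levels [6 6 8 6 6]
Step 7: flows [2->0,2->1,2->3,2->4] -> levels [7 7 4 7 7]
Step 8: flows [0->2,1->2,3->2,4->2] -> levels [6 6 8 6 6]
  -> period-2 cycle (repeats step 6); tank 2 never drops to <=3
Tank 2 never reaches <=3 within 15 steps

Answer: -1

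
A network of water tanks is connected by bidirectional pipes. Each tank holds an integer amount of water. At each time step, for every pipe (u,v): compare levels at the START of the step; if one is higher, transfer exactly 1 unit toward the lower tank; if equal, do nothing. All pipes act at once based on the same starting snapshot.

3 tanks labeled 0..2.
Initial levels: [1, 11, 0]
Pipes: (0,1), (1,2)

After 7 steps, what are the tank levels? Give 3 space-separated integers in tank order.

Answer: 4 5 3

Derivation:
Step 1: flows [1->0,1->2] -> levels [2 9 1]
Step 2: flows [1->0,1->2] -> levels [3 7 2]
Step 3: flows [1->0,1->2] -> levels [4 5 3]
Step 4: flows [1->0,1->2] -> levels [5 3 4]
Step 5: flows [0->1,2->1] -> levels [4 5 3]
  -> period-2 cycle: step 5 state = step 3 state
  -> state at step 7: (7-3) mod 2 = 0, same as step 3 -> [4 5 3]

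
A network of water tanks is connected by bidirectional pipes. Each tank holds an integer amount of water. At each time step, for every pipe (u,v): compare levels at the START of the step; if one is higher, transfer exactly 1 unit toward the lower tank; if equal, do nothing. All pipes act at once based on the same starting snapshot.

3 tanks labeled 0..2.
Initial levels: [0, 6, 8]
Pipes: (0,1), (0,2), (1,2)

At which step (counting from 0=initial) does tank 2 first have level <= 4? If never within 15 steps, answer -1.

Answer: 3

Derivation:
Step 1: flows [1->0,2->0,2->1] -> levels [2 6 6]
Step 2: flows [1->0,2->0,1=2] -> levels [4 5 5]
Step 3: flows [1->0,2->0,1=2] -> levels [6 4 4]
Tank 2 first reaches <=4 at step 3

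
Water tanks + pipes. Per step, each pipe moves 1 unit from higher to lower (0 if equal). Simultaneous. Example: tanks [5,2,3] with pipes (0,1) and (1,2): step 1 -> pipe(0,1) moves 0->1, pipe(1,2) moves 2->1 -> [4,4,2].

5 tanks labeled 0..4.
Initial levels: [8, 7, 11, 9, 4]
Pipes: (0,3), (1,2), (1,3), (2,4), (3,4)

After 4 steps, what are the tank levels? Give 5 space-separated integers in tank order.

Answer: 7 6 9 10 7

Derivation:
Step 1: flows [3->0,2->1,3->1,2->4,3->4] -> levels [9 9 9 6 6]
Step 2: flows [0->3,1=2,1->3,2->4,3=4] -> levels [8 8 8 8 7]
Step 3: flows [0=3,1=2,1=3,2->4,3->4] -> levels [8 8 7 7 9]
Step 4: flows [0->3,1->2,1->3,4->2,4->3] -> levels [7 6 9 10 7]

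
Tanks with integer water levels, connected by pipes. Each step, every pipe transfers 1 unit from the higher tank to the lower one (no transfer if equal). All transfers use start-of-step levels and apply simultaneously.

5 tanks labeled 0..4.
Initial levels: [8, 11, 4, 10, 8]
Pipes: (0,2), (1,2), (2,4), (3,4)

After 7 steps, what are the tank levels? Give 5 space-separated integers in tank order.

Step 1: flows [0->2,1->2,4->2,3->4] -> levels [7 10 7 9 8]
Step 2: flows [0=2,1->2,4->2,3->4] -> levels [7 9 9 8 8]
Step 3: flows [2->0,1=2,2->4,3=4] -> levels [8 9 7 8 9]
Step 4: flows [0->2,1->2,4->2,4->3] -> levels [7 8 10 9 7]
Step 5: flows [2->0,2->1,2->4,3->4] -> levels [8 9 7 8 9]
  -> period-2 cycle: step 5 state = step 3 state
  -> state at step 7: (7-3) mod 2 = 0, same as step 3 -> [8 9 7 8 9]

Answer: 8 9 7 8 9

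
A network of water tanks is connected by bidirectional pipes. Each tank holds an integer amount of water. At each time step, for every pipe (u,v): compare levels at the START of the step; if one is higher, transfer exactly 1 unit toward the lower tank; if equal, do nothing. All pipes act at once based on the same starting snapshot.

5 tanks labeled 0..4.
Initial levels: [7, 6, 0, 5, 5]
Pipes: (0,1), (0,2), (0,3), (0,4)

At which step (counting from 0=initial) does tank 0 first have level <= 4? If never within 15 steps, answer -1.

Answer: 1

Derivation:
Step 1: flows [0->1,0->2,0->3,0->4] -> levels [3 7 1 6 6]
Tank 0 first reaches <=4 at step 1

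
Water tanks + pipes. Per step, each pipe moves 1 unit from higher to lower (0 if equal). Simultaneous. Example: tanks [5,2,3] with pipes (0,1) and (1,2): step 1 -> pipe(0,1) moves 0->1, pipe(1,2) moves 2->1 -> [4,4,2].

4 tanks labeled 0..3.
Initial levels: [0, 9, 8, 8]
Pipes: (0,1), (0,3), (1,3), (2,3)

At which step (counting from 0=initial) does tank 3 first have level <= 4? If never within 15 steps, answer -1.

Answer: -1

Derivation:
Step 1: flows [1->0,3->0,1->3,2=3] -> levels [2 7 8 8]
Step 2: flows [1->0,3->0,3->1,2=3] -> levels [4 7 8 6]
Step 3: flows [1->0,3->0,1->3,2->3] -> levels [6 5 7 7]
Step 4: flows [0->1,3->0,3->1,2=3] -> levels [6 7 7 5]
Step 5: flows [1->0,0->3,1->3,2->3] -> levels [6 5 6 8]
Step 6: flows [0->1,3->0,3->1,3->2] -> levels [6 7 7 5]
  -> period-2 cycle (repeats step 4); tank 3 never drops to <=4
Tank 3 never reaches <=4 within 15 steps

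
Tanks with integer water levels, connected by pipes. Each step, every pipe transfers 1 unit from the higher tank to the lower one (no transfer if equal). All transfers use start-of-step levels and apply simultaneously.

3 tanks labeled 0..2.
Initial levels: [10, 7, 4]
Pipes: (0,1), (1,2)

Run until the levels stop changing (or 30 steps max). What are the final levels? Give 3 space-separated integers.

Answer: 7 7 7

Derivation:
Step 1: flows [0->1,1->2] -> levels [9 7 5]
Step 2: flows [0->1,1->2] -> levels [8 7 6]
Step 3: flows [0->1,1->2] -> levels [7 7 7]
Step 4: flows [0=1,1=2] -> levels [7 7 7]
  -> stable (no change)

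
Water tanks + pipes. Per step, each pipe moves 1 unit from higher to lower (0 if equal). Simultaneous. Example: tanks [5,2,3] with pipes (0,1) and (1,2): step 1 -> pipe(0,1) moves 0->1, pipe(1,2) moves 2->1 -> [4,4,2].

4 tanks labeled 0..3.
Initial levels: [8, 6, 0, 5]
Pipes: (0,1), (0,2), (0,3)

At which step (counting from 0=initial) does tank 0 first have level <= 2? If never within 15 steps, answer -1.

Step 1: flows [0->1,0->2,0->3] -> levels [5 7 1 6]
Step 2: flows [1->0,0->2,3->0] -> levels [6 6 2 5]
Step 3: flows [0=1,0->2,0->3] -> levels [4 6 3 6]
Step 4: flows [1->0,0->2,3->0] -> levels [5 5 4 5]
Step 5: flows [0=1,0->2,0=3] -> levels [4 5 5 5]
Step 6: flows [1->0,2->0,3->0] -> levels [7 4 4 4]
Step 7: flows [0->1,0->2,0->3] -> levels [4 5 5 5]
  -> period-2 cycle (repeats step 5); tank 0 never drops to <=2
Tank 0 never reaches <=2 within 15 steps

Answer: -1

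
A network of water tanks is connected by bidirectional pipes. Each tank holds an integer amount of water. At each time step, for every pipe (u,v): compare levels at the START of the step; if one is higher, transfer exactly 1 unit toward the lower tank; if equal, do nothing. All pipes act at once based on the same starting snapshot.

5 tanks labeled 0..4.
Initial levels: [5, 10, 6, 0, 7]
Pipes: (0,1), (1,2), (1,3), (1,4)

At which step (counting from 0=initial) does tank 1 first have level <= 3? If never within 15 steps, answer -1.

Step 1: flows [1->0,1->2,1->3,1->4] -> levels [6 6 7 1 8]
Step 2: flows [0=1,2->1,1->3,4->1] -> levels [6 7 6 2 7]
Step 3: flows [1->0,1->2,1->3,1=4] -> levels [7 4 7 3 7]
Step 4: flows [0->1,2->1,1->3,4->1] -> levels [6 6 6 4 6]
Step 5: flows [0=1,1=2,1->3,1=4] -> levels [6 5 6 5 6]
Step 6: flows [0->1,2->1,1=3,4->1] -> levels [5 8 5 5 5]
Step 7: flows [1->0,1->2,1->3,1->4] -> levels [6 4 6 6 6]
Step 8: flows [0->1,2->1,3->1,4->1] -> levels [5 8 5 5 5]
  -> period-2 cycle (repeats step 6); tank 1 never drops to <=3
Tank 1 never reaches <=3 within 15 steps

Answer: -1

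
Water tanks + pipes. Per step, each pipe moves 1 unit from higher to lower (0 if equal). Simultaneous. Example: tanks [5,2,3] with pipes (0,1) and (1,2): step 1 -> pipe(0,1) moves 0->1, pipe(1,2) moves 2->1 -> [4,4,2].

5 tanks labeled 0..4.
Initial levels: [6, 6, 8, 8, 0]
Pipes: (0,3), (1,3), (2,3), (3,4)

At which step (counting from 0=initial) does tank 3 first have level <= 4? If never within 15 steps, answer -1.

Answer: 3

Derivation:
Step 1: flows [3->0,3->1,2=3,3->4] -> levels [7 7 8 5 1]
Step 2: flows [0->3,1->3,2->3,3->4] -> levels [6 6 7 7 2]
Step 3: flows [3->0,3->1,2=3,3->4] -> levels [7 7 7 4 3]
Tank 3 first reaches <=4 at step 3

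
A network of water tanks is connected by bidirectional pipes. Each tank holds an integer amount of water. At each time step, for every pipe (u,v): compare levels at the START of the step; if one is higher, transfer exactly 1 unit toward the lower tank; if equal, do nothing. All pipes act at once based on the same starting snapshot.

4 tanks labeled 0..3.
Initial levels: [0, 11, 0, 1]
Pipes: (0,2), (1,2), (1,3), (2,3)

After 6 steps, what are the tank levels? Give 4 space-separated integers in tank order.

Step 1: flows [0=2,1->2,1->3,3->2] -> levels [0 9 2 1]
Step 2: flows [2->0,1->2,1->3,2->3] -> levels [1 7 1 3]
Step 3: flows [0=2,1->2,1->3,3->2] -> levels [1 5 3 3]
Step 4: flows [2->0,1->2,1->3,2=3] -> levels [2 3 3 4]
Step 5: flows [2->0,1=2,3->1,3->2] -> levels [3 4 3 2]
Step 6: flows [0=2,1->2,1->3,2->3] -> levels [3 2 3 4]

Answer: 3 2 3 4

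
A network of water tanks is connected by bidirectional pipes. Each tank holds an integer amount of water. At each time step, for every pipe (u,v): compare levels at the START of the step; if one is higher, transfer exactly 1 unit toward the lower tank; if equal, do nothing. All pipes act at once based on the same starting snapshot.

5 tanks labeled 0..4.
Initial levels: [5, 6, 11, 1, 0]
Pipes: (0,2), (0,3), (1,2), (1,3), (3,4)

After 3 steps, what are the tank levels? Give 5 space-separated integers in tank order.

Answer: 5 6 5 4 3

Derivation:
Step 1: flows [2->0,0->3,2->1,1->3,3->4] -> levels [5 6 9 2 1]
Step 2: flows [2->0,0->3,2->1,1->3,3->4] -> levels [5 6 7 3 2]
Step 3: flows [2->0,0->3,2->1,1->3,3->4] -> levels [5 6 5 4 3]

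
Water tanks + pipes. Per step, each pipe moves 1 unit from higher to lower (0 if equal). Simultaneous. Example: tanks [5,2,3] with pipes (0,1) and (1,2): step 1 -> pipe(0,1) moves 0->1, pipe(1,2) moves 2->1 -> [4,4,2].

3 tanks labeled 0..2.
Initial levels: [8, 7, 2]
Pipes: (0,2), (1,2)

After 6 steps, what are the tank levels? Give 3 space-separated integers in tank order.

Step 1: flows [0->2,1->2] -> levels [7 6 4]
Step 2: flows [0->2,1->2] -> levels [6 5 6]
Step 3: flows [0=2,2->1] -> levels [6 6 5]
Step 4: flows [0->2,1->2] -> levels [5 5 7]
Step 5: flows [2->0,2->1] -> levels [6 6 5]
  -> period-2 cycle: step 5 state = step 3 state
  -> state at step 6: (6-3) mod 2 = 1, same as step 4 -> [5 5 7]

Answer: 5 5 7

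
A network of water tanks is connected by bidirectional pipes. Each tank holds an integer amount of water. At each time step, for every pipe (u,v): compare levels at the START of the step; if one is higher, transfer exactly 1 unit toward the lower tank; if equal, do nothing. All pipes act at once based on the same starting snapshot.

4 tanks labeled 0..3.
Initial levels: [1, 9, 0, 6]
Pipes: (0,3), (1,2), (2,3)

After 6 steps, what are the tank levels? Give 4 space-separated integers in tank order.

Answer: 4 4 5 3

Derivation:
Step 1: flows [3->0,1->2,3->2] -> levels [2 8 2 4]
Step 2: flows [3->0,1->2,3->2] -> levels [3 7 4 2]
Step 3: flows [0->3,1->2,2->3] -> levels [2 6 4 4]
Step 4: flows [3->0,1->2,2=3] -> levels [3 5 5 3]
Step 5: flows [0=3,1=2,2->3] -> levels [3 5 4 4]
Step 6: flows [3->0,1->2,2=3] -> levels [4 4 5 3]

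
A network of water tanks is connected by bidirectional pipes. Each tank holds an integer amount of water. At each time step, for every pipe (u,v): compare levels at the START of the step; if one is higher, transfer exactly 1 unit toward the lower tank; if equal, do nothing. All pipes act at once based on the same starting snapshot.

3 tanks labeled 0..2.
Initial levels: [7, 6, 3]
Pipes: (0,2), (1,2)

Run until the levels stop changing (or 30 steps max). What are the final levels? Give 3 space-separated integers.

Answer: 5 5 6

Derivation:
Step 1: flows [0->2,1->2] -> levels [6 5 5]
Step 2: flows [0->2,1=2] -> levels [5 5 6]
Step 3: flows [2->0,2->1] -> levels [6 6 4]
Step 4: flows [0->2,1->2] -> levels [5 5 6]
  -> period-2 cycle: step 4 state = step 2 state; never stabilizes
  -> state at step 30: (30-2) mod 2 = 0, same as step 2 -> [5 5 6]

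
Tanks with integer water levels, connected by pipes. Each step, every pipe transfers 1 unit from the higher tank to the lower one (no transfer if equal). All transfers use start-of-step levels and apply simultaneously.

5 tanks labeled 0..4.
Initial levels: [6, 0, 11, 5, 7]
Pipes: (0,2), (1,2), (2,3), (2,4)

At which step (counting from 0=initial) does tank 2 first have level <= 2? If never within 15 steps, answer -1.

Step 1: flows [2->0,2->1,2->3,2->4] -> levels [7 1 7 6 8]
Step 2: flows [0=2,2->1,2->3,4->2] -> levels [7 2 6 7 7]
Step 3: flows [0->2,2->1,3->2,4->2] -> levels [6 3 8 6 6]
Step 4: flows [2->0,2->1,2->3,2->4] -> levels [7 4 4 7 7]
Step 5: flows [0->2,1=2,3->2,4->2] -> levels [6 4 7 6 6]
Step 6: flows [2->0,2->1,2->3,2->4] -> levels [7 5 3 7 7]
Step 7: flows [0->2,1->2,3->2,4->2] -> levels [6 4 7 6 6]
  -> period-2 cycle (repeats step 5); tank 2 never drops to <=2
Tank 2 never reaches <=2 within 15 steps

Answer: -1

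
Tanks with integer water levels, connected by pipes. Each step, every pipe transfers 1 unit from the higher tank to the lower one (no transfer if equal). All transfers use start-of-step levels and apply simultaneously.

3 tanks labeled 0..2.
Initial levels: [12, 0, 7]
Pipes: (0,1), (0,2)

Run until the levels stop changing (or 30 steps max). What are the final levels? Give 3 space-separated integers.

Step 1: flows [0->1,0->2] -> levels [10 1 8]
Step 2: flows [0->1,0->2] -> levels [8 2 9]
Step 3: flows [0->1,2->0] -> levels [8 3 8]
Step 4: flows [0->1,0=2] -> levels [7 4 8]
Step 5: flows [0->1,2->0] -> levels [7 5 7]
Step 6: flows [0->1,0=2] -> levels [6 6 7]
Step 7: flows [0=1,2->0] -> levels [7 6 6]
Step 8: flows [0->1,0->2] -> levels [5 7 7]
Step 9: flows [1->0,2->0] -> levels [7 6 6]
  -> period-2 cycle: step 9 state = step 7 state; never stabilizes
  -> state at step 30: (30-7) mod 2 = 1, same as step 8 -> [5 7 7]

Answer: 5 7 7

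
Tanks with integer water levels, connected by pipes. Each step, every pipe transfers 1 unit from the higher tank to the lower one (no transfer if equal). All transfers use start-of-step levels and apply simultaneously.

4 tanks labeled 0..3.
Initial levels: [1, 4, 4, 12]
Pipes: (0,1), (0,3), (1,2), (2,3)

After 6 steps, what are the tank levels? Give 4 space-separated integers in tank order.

Answer: 6 5 6 4

Derivation:
Step 1: flows [1->0,3->0,1=2,3->2] -> levels [3 3 5 10]
Step 2: flows [0=1,3->0,2->1,3->2] -> levels [4 4 5 8]
Step 3: flows [0=1,3->0,2->1,3->2] -> levels [5 5 5 6]
Step 4: flows [0=1,3->0,1=2,3->2] -> levels [6 5 6 4]
Step 5: flows [0->1,0->3,2->1,2->3] -> levels [4 7 4 6]
Step 6: flows [1->0,3->0,1->2,3->2] -> levels [6 5 6 4]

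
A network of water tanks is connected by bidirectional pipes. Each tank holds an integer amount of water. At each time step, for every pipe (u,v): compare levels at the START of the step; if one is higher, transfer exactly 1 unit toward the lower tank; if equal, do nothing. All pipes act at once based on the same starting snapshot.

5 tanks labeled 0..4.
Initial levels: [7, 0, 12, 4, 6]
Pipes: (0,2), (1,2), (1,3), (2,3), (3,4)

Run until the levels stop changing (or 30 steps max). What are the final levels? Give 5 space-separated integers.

Answer: 6 4 7 7 5

Derivation:
Step 1: flows [2->0,2->1,3->1,2->3,4->3] -> levels [8 2 9 5 5]
Step 2: flows [2->0,2->1,3->1,2->3,3=4] -> levels [9 4 6 5 5]
Step 3: flows [0->2,2->1,3->1,2->3,3=4] -> levels [8 6 5 5 5]
Step 4: flows [0->2,1->2,1->3,2=3,3=4] -> levels [7 4 7 6 5]
Step 5: flows [0=2,2->1,3->1,2->3,3->4] -> levels [7 6 5 5 6]
Step 6: flows [0->2,1->2,1->3,2=3,4->3] -> levels [6 4 7 7 5]
Step 7: flows [2->0,2->1,3->1,2=3,3->4] -> levels [7 6 5 5 6]
  -> period-2 cycle: step 7 state = step 5 state; never stabilizes
  -> state at step 30: (30-5) mod 2 = 1, same as step 6 -> [6 4 7 7 5]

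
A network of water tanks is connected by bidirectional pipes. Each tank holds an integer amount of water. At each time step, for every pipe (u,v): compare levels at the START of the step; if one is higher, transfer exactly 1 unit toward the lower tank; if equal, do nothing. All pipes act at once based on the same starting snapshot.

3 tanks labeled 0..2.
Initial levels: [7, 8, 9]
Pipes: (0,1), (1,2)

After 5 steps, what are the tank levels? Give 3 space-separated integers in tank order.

Step 1: flows [1->0,2->1] -> levels [8 8 8]
Step 2: flows [0=1,1=2] -> levels [8 8 8]
  -> stable; steps 3..5 unchanged -> [8 8 8]

Answer: 8 8 8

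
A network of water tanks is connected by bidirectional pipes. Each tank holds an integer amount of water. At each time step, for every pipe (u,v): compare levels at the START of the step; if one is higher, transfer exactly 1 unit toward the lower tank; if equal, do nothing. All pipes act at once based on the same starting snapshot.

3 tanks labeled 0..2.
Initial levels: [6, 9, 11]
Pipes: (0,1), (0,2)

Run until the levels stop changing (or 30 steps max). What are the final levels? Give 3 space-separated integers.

Answer: 10 8 8

Derivation:
Step 1: flows [1->0,2->0] -> levels [8 8 10]
Step 2: flows [0=1,2->0] -> levels [9 8 9]
Step 3: flows [0->1,0=2] -> levels [8 9 9]
Step 4: flows [1->0,2->0] -> levels [10 8 8]
Step 5: flows [0->1,0->2] -> levels [8 9 9]
  -> period-2 cycle: step 5 state = step 3 state; never stabilizes
  -> state at step 30: (30-3) mod 2 = 1, same as step 4 -> [10 8 8]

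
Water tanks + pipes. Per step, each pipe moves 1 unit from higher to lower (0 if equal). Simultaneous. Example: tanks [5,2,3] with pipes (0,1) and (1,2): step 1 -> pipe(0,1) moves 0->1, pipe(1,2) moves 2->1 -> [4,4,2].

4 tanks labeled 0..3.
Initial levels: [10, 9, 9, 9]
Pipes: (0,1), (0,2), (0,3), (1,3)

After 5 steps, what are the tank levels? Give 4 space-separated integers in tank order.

Step 1: flows [0->1,0->2,0->3,1=3] -> levels [7 10 10 10]
Step 2: flows [1->0,2->0,3->0,1=3] -> levels [10 9 9 9]
  -> period-2 cycle: step 2 state = step 0 state
  -> state at step 5: (5-0) mod 2 = 1, same as step 1 -> [7 10 10 10]

Answer: 7 10 10 10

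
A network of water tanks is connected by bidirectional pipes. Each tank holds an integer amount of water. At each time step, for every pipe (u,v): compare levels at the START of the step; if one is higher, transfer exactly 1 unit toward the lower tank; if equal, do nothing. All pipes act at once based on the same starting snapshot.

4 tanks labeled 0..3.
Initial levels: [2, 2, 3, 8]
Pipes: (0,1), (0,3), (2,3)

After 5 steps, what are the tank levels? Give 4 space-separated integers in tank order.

Step 1: flows [0=1,3->0,3->2] -> levels [3 2 4 6]
Step 2: flows [0->1,3->0,3->2] -> levels [3 3 5 4]
Step 3: flows [0=1,3->0,2->3] -> levels [4 3 4 4]
Step 4: flows [0->1,0=3,2=3] -> levels [3 4 4 4]
Step 5: flows [1->0,3->0,2=3] -> levels [5 3 4 3]

Answer: 5 3 4 3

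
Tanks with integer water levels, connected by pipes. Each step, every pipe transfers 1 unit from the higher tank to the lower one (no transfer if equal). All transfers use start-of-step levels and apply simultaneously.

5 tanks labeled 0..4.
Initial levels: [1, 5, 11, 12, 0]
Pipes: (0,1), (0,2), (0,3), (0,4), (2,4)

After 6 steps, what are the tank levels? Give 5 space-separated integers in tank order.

Step 1: flows [1->0,2->0,3->0,0->4,2->4] -> levels [3 4 9 11 2]
Step 2: flows [1->0,2->0,3->0,0->4,2->4] -> levels [5 3 7 10 4]
Step 3: flows [0->1,2->0,3->0,0->4,2->4] -> levels [5 4 5 9 6]
Step 4: flows [0->1,0=2,3->0,4->0,4->2] -> levels [6 5 6 8 4]
Step 5: flows [0->1,0=2,3->0,0->4,2->4] -> levels [5 6 5 7 6]
Step 6: flows [1->0,0=2,3->0,4->0,4->2] -> levels [8 5 6 6 4]

Answer: 8 5 6 6 4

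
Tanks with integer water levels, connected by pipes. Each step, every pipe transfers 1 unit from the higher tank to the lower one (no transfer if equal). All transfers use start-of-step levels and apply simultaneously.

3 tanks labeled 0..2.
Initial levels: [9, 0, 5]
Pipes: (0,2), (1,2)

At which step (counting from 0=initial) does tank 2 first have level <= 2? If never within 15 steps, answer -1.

Answer: -1

Derivation:
Step 1: flows [0->2,2->1] -> levels [8 1 5]
Step 2: flows [0->2,2->1] -> levels [7 2 5]
Step 3: flows [0->2,2->1] -> levels [6 3 5]
Step 4: flows [0->2,2->1] -> levels [5 4 5]
Step 5: flows [0=2,2->1] -> levels [5 5 4]
Step 6: flows [0->2,1->2] -> levels [4 4 6]
Step 7: flows [2->0,2->1] -> levels [5 5 4]
  -> period-2 cycle (repeats step 5); tank 2 never drops to <=2
Tank 2 never reaches <=2 within 15 steps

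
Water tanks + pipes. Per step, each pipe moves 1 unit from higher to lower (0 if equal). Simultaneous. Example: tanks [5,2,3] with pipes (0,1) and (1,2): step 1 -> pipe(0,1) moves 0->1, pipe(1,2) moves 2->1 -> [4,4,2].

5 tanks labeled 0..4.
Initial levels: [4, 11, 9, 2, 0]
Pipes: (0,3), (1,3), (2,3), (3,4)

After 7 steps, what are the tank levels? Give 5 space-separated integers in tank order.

Step 1: flows [0->3,1->3,2->3,3->4] -> levels [3 10 8 4 1]
Step 2: flows [3->0,1->3,2->3,3->4] -> levels [4 9 7 4 2]
Step 3: flows [0=3,1->3,2->3,3->4] -> levels [4 8 6 5 3]
Step 4: flows [3->0,1->3,2->3,3->4] -> levels [5 7 5 5 4]
Step 5: flows [0=3,1->3,2=3,3->4] -> levels [5 6 5 5 5]
Step 6: flows [0=3,1->3,2=3,3=4] -> levels [5 5 5 6 5]
Step 7: flows [3->0,3->1,3->2,3->4] -> levels [6 6 6 2 6]

Answer: 6 6 6 2 6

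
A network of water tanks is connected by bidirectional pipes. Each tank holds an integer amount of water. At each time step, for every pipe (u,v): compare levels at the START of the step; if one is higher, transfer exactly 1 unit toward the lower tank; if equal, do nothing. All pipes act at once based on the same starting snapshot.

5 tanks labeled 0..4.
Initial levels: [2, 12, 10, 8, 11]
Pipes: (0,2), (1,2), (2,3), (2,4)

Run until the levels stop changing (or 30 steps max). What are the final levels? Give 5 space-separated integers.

Answer: 9 9 7 9 9

Derivation:
Step 1: flows [2->0,1->2,2->3,4->2] -> levels [3 11 10 9 10]
Step 2: flows [2->0,1->2,2->3,2=4] -> levels [4 10 9 10 10]
Step 3: flows [2->0,1->2,3->2,4->2] -> levels [5 9 11 9 9]
Step 4: flows [2->0,2->1,2->3,2->4] -> levels [6 10 7 10 10]
Step 5: flows [2->0,1->2,3->2,4->2] -> levels [7 9 9 9 9]
Step 6: flows [2->0,1=2,2=3,2=4] -> levels [8 9 8 9 9]
Step 7: flows [0=2,1->2,3->2,4->2] -> levels [8 8 11 8 8]
Step 8: flows [2->0,2->1,2->3,2->4] -> levels [9 9 7 9 9]
Step 9: flows [0->2,1->2,3->2,4->2] -> levels [8 8 11 8 8]
  -> period-2 cycle: step 9 state = step 7 state; never stabilizes
  -> state at step 30: (30-7) mod 2 = 1, same as step 8 -> [9 9 7 9 9]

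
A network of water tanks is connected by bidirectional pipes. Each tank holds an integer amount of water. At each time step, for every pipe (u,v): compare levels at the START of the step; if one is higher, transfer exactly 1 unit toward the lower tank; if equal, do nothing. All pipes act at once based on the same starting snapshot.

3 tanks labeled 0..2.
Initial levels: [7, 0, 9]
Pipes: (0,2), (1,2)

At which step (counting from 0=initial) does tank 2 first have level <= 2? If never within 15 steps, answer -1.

Step 1: flows [2->0,2->1] -> levels [8 1 7]
Step 2: flows [0->2,2->1] -> levels [7 2 7]
Step 3: flows [0=2,2->1] -> levels [7 3 6]
Step 4: flows [0->2,2->1] -> levels [6 4 6]
Step 5: flows [0=2,2->1] -> levels [6 5 5]
Step 6: flows [0->2,1=2] -> levels [5 5 6]
Step 7: flows [2->0,2->1] -> levels [6 6 4]
Step 8: flows [0->2,1->2] -> levels [5 5 6]
  -> period-2 cycle (repeats step 6); tank 2 never drops to <=2
Tank 2 never reaches <=2 within 15 steps

Answer: -1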